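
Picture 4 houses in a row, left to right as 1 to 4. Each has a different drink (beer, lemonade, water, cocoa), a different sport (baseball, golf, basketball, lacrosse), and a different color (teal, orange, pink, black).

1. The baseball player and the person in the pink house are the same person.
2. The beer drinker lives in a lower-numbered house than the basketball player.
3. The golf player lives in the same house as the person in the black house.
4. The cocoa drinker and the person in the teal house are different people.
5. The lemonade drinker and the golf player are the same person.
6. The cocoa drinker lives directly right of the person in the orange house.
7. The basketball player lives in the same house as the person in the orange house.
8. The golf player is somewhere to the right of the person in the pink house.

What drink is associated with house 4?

The beer drinker is narrowed to house 1 or 2; consider each.
Placing it in house 2 leads to a contradiction, so it's in house 1.
The cocoa drinker is narrowed to house 3 or 4; consider each.
Placing it in house 4 leads to a contradiction, so it's in house 3.
Clue 6: the person in the orange house is in house 2.
Clue 7 places the basketball player in house 2.
From clue 5, the lemonade drinker must be in house 4.
Clue 5: the golf player is in house 4.
House 2's drink must be water (nothing else left).
From clue 3, the person in the black house must be in house 4.
House 3's color must be pink (nothing else left).
By clue 1, the baseball player is in house 3.
House 1's sport must be lacrosse (nothing else left).
That leaves teal as the color for house 1.
So: house 1 = beer/lacrosse/teal, house 2 = water/basketball/orange, house 3 = cocoa/baseball/pink, house 4 = lemonade/golf/black.

lemonade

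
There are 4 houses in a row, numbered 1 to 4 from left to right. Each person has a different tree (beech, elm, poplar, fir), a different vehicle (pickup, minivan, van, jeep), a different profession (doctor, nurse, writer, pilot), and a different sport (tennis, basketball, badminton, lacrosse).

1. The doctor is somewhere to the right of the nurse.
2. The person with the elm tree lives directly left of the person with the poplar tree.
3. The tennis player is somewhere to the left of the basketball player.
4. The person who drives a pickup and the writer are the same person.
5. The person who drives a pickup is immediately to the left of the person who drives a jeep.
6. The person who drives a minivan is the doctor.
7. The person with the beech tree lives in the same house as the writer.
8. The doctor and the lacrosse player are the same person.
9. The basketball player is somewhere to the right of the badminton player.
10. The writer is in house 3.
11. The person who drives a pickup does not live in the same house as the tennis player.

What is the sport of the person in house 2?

Clue 10 places the writer in house 3.
Clue 4: the person who drives a pickup is in house 3.
Clue 5: the person who drives a jeep is in house 4.
Clue 7: the person with the beech tree is in house 3.
So house 1 gets van for vehicle.
House 2's vehicle must be minivan (nothing else left).
By clue 2, the person with the elm tree is in house 1.
From clue 2, the person with the poplar tree must be in house 2.
Clue 6: the doctor is in house 2.
By clue 8, the lacrosse player is in house 2.
House 4's tree must be fir (nothing else left).
So house 1 gets nurse for profession.
The only profession still possible for house 4 is pilot.
So house 4 gets basketball for sport.
The only sport still possible for house 1 is tennis.
That leaves badminton as the sport for house 3.
So: house 1 = elm/van/nurse/tennis, house 2 = poplar/minivan/doctor/lacrosse, house 3 = beech/pickup/writer/badminton, house 4 = fir/jeep/pilot/basketball.

lacrosse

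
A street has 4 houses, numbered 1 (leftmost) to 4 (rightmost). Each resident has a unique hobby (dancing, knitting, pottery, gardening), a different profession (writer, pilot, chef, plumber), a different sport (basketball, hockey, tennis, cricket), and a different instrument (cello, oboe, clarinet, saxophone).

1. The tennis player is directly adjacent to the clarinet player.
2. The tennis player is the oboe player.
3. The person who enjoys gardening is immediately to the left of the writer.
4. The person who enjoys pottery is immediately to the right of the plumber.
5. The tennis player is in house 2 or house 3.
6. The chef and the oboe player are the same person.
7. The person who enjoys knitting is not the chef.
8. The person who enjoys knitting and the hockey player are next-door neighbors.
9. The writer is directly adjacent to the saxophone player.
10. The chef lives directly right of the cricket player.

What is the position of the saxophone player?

3

The chef is narrowed to house 2 or 3; consider each.
Placing it in house 3 leads to a contradiction, so it's in house 2.
Clue 6: the oboe player is in house 2.
Clue 10: the cricket player is in house 1.
Clue 2: the tennis player is in house 2.
So house 1 gets dancing for hobby.
The person who enjoys gardening is narrowed to house 2 or 3; consider each.
Placing it in house 2 leads to a contradiction, so it's in house 3.
Clue 3: the writer is in house 4.
Clue 9 places the saxophone player in house 3.
House 2 hobby: only pottery fits.
That leaves knitting as the hobby for house 4.
The only instrument still possible for house 4 is cello.
By clue 4, the plumber is in house 1.
Clue 8 places the hockey player in house 3.
So house 3 gets pilot for profession.
House 4 sport: only basketball fits.
So house 1 gets clarinet for instrument.
So: house 1 = dancing/plumber/cricket/clarinet, house 2 = pottery/chef/tennis/oboe, house 3 = gardening/pilot/hockey/saxophone, house 4 = knitting/writer/basketball/cello.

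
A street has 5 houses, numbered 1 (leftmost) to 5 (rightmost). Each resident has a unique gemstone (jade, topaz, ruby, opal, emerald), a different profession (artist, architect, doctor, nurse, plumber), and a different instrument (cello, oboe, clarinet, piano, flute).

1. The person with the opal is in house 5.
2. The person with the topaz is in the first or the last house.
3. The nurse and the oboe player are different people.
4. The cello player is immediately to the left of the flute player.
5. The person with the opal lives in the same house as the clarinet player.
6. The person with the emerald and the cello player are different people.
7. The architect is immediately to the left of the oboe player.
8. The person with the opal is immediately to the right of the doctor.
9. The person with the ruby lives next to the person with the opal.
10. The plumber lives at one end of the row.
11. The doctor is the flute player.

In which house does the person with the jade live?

Clue 1: the person with the opal is in house 5.
The clarinet player is in house 5 (clue 5).
From clue 8, the doctor must be in house 4.
Clue 9 places the person with the ruby in house 4.
Clue 11 places the flute player in house 4.
By clue 4, the cello player is in house 3.
So house 1 gets topaz for gemstone.
So house 2 gets emerald for gemstone.
That leaves jade as the gemstone for house 3.
The only instrument still possible for house 1 is piano.
House 2 instrument: only oboe fits.
By clue 7, the architect is in house 1.
The only profession still possible for house 2 is artist.
That leaves nurse as the profession for house 3.
So house 5 gets plumber for profession.
So: house 1 = topaz/architect/piano, house 2 = emerald/artist/oboe, house 3 = jade/nurse/cello, house 4 = ruby/doctor/flute, house 5 = opal/plumber/clarinet.

3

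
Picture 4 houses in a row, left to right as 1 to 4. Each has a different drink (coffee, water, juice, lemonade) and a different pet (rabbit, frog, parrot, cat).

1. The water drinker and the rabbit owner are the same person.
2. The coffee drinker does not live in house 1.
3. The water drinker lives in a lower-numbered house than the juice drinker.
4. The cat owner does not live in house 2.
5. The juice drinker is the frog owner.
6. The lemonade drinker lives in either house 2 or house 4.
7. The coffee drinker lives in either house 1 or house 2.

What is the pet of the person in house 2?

Clue 7 places the coffee drinker in house 2.
The only drink still possible for house 1 is water.
The only drink still possible for house 3 is juice.
The only drink still possible for house 4 is lemonade.
From clue 1, the rabbit owner must be in house 1.
Clue 5: the frog owner is in house 3.
That leaves parrot as the pet for house 2.
House 4's pet must be cat (nothing else left).
So: house 1 = water/rabbit, house 2 = coffee/parrot, house 3 = juice/frog, house 4 = lemonade/cat.

parrot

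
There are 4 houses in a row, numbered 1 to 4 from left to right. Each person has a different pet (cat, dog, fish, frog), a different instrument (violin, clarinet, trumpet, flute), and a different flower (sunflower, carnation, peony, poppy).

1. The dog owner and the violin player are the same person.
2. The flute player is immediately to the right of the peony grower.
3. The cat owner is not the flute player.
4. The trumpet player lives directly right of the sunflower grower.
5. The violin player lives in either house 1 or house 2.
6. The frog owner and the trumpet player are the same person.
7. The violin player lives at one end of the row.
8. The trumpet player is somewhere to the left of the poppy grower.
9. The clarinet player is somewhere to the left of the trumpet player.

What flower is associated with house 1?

carnation

Clue 7: the violin player is in house 1.
So house 2 gets clarinet for instrument.
So house 3 gets trumpet for instrument.
House 4 instrument: only flute fits.
Clue 1: the dog owner is in house 1.
Clue 2 places the peony grower in house 3.
From clue 4, the sunflower grower must be in house 2.
Clue 6: the frog owner is in house 3.
From clue 8, the poppy grower must be in house 4.
The only pet still possible for house 4 is fish.
That leaves carnation as the flower for house 1.
The only pet still possible for house 2 is cat.
So: house 1 = dog/violin/carnation, house 2 = cat/clarinet/sunflower, house 3 = frog/trumpet/peony, house 4 = fish/flute/poppy.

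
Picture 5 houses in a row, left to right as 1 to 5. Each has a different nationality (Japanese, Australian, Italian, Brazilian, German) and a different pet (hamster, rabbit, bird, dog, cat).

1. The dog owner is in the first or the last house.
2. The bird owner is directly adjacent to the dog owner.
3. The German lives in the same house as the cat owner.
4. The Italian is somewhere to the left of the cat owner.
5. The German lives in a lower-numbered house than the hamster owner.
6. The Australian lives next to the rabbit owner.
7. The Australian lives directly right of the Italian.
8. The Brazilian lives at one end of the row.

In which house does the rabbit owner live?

3

The Brazilian is narrowed to house 1 or 5; consider each.
Placing it in house 1 leads to a contradiction, so it's in house 5.
The bird owner is narrowed to house 2 or 4; consider each.
Placing it in house 4 leads to a contradiction, so it's in house 2.
By clue 2, the dog owner is in house 1.
The German is narrowed to house 3 or 4; consider each.
Placing it in house 3 leads to a contradiction, so it's in house 4.
Clue 3: the cat owner is in house 4.
Clue 5: the hamster owner is in house 5.
That leaves rabbit as the pet for house 3.
Clue 6: the Australian is in house 2.
Clue 7 places the Italian in house 1.
House 3's nationality must be Japanese (nothing else left).
So: house 1 = Italian/dog, house 2 = Australian/bird, house 3 = Japanese/rabbit, house 4 = German/cat, house 5 = Brazilian/hamster.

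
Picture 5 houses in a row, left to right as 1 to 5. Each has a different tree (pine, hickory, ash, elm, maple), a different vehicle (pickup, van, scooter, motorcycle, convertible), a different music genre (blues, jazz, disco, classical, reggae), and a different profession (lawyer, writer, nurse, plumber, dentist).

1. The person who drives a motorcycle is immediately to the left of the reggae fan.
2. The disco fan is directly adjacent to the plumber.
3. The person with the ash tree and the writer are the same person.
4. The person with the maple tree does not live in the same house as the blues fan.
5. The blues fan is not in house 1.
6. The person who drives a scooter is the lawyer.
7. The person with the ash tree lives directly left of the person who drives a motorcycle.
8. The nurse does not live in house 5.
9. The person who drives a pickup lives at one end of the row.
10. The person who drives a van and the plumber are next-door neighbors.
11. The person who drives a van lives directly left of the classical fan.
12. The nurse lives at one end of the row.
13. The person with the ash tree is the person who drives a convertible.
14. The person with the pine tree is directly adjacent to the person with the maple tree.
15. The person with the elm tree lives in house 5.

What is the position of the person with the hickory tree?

1

By clue 12, the nurse is in house 1.
The person with the elm tree is in house 5 (clue 15).
The person with the ash tree is narrowed to house 2 or 3; consider each.
Placing it in house 3 leads to a contradiction, so it's in house 2.
Clue 3 places the writer in house 2.
From clue 7, the person who drives a motorcycle must be in house 3.
Clue 13: the person who drives a convertible is in house 2.
The reggae fan is in house 4 (clue 1).
The person who drives a van is in house 4 (clue 10).
Clue 11 places the classical fan in house 5.
House 1's tree must be hickory (nothing else left).
So house 1 gets pickup for vehicle.
The only vehicle still possible for house 5 is scooter.
So house 1 gets jazz for music genre.
From clue 2, the disco fan must be in house 2.
Clue 2: the plumber is in house 3.
The lawyer is in house 5 (clue 6).
So house 3 gets blues for music genre.
That leaves dentist as the profession for house 4.
Clue 4 places the person with the maple tree in house 4.
Clue 14 places the person with the pine tree in house 3.
So: house 1 = hickory/pickup/jazz/nurse, house 2 = ash/convertible/disco/writer, house 3 = pine/motorcycle/blues/plumber, house 4 = maple/van/reggae/dentist, house 5 = elm/scooter/classical/lawyer.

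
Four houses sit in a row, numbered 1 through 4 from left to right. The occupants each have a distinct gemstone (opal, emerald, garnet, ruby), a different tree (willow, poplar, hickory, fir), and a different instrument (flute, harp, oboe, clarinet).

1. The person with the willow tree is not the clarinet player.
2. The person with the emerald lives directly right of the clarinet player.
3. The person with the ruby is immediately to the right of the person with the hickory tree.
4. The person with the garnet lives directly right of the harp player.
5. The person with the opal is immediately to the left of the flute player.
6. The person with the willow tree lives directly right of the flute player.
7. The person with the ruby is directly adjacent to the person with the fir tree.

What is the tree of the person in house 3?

willow

House 1's gemstone must be opal (nothing else left).
The only instrument still possible for house 4 is oboe.
Clue 5: the flute player is in house 2.
From clue 6, the person with the willow tree must be in house 3.
From clue 1, the clarinet player must be in house 1.
Clue 2: the person with the emerald is in house 2.
That leaves ruby as the gemstone for house 3.
That leaves garnet as the gemstone for house 4.
So house 3 gets harp for instrument.
Clue 3: the person with the hickory tree is in house 2.
That leaves poplar as the tree for house 1.
The only tree still possible for house 4 is fir.
So: house 1 = opal/poplar/clarinet, house 2 = emerald/hickory/flute, house 3 = ruby/willow/harp, house 4 = garnet/fir/oboe.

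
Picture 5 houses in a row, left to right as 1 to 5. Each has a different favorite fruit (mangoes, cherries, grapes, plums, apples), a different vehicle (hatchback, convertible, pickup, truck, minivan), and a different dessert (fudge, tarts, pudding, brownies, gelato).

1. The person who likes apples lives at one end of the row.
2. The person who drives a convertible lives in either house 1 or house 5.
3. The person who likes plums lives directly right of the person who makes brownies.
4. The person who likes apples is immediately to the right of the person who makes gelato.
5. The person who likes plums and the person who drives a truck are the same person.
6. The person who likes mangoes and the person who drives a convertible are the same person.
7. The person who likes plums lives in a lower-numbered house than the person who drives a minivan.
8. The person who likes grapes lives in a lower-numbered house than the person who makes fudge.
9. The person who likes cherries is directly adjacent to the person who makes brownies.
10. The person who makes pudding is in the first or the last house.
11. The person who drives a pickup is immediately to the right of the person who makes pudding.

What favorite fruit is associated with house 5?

The person who likes apples is in house 5 (clue 4).
Clue 4: the person who makes gelato is in house 4.
The person who drives a pickup is in house 2 (clue 11).
By clue 11, the person who makes pudding is in house 1.
The person who drives a convertible is in house 1 (clue 6).
The only favorite fruit still possible for house 1 is mangoes.
The person who likes plums is narrowed to house 3 or 4; consider each.
Placing it in house 3 leads to a contradiction, so it's in house 4.
By clue 3, the person who makes brownies is in house 3.
Clue 5: the person who drives a truck is in house 4.
Clue 7: the person who drives a minivan is in house 5.
That leaves grapes as the favorite fruit for house 3.
The only vehicle still possible for house 3 is hatchback.
The only dessert still possible for house 2 is tarts.
House 5 dessert: only fudge fits.
So house 2 gets cherries for favorite fruit.
So: house 1 = mangoes/convertible/pudding, house 2 = cherries/pickup/tarts, house 3 = grapes/hatchback/brownies, house 4 = plums/truck/gelato, house 5 = apples/minivan/fudge.

apples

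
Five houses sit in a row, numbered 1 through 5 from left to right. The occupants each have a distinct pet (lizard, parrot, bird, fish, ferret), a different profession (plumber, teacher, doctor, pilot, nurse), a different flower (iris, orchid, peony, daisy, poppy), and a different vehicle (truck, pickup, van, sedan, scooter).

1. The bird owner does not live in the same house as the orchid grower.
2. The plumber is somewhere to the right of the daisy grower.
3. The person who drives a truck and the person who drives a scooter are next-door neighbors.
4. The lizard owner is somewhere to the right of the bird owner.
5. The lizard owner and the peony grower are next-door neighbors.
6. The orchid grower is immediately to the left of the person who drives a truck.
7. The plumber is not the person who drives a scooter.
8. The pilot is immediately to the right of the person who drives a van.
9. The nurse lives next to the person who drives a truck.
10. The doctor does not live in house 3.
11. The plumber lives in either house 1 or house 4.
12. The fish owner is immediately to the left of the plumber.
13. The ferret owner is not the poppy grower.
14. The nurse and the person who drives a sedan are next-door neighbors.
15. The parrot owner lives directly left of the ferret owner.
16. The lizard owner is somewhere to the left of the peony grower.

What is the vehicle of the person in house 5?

pickup

Clue 11 places the plumber in house 4.
Clue 12 places the fish owner in house 3.
That leaves ferret as the pet for house 5.
By clue 15, the parrot owner is in house 4.
House 1's pet must be bird (nothing else left).
So house 2 gets lizard for pet.
Clue 5 places the peony grower in house 3.
The only flower still possible for house 5 is iris.
Clue 6 places the person who drives a truck in house 3.
By clue 9, the nurse is in house 2.
House 1 flower: only daisy fits.
So house 2 gets orchid for flower.
The only flower still possible for house 4 is poppy.
House 1's vehicle must be sedan (nothing else left).
The person who drives a scooter is in house 2 (clue 3).
That leaves pickup as the vehicle for house 5.
From clue 8, the pilot must be in house 5.
That leaves teacher as the profession for house 3.
So house 4 gets van for vehicle.
That leaves doctor as the profession for house 1.
So: house 1 = bird/doctor/daisy/sedan, house 2 = lizard/nurse/orchid/scooter, house 3 = fish/teacher/peony/truck, house 4 = parrot/plumber/poppy/van, house 5 = ferret/pilot/iris/pickup.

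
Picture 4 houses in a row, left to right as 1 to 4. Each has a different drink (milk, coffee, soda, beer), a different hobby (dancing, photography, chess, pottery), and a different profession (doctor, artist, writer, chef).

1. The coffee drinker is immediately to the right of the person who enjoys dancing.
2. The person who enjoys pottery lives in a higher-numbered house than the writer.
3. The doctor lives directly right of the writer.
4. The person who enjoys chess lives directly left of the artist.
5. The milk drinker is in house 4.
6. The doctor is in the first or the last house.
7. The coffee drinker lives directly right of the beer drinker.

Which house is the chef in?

1

By clue 5, the milk drinker is in house 4.
Clue 6 places the doctor in house 4.
From clue 3, the writer must be in house 3.
The only profession still possible for house 1 is chef.
House 2 profession: only artist fits.
From clue 2, the person who enjoys pottery must be in house 4.
Clue 4: the person who enjoys chess is in house 1.
House 3 hobby: only photography fits.
By clue 1, the coffee drinker is in house 3.
From clue 7, the beer drinker must be in house 2.
House 1 drink: only soda fits.
So house 2 gets dancing for hobby.
So: house 1 = soda/chess/chef, house 2 = beer/dancing/artist, house 3 = coffee/photography/writer, house 4 = milk/pottery/doctor.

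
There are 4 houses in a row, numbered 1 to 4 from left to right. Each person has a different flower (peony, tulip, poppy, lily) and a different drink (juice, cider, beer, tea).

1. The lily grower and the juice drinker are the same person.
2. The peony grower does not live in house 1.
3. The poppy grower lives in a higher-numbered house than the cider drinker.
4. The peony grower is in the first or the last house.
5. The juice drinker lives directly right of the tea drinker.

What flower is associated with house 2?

The peony grower is in house 4 (clue 4).
The only flower still possible for house 1 is tulip.
So house 4 gets beer for drink.
The only drink still possible for house 3 is juice.
The lily grower is in house 3 (clue 1).
Clue 5: the tea drinker is in house 2.
That leaves poppy as the flower for house 2.
House 1's drink must be cider (nothing else left).
So: house 1 = tulip/cider, house 2 = poppy/tea, house 3 = lily/juice, house 4 = peony/beer.

poppy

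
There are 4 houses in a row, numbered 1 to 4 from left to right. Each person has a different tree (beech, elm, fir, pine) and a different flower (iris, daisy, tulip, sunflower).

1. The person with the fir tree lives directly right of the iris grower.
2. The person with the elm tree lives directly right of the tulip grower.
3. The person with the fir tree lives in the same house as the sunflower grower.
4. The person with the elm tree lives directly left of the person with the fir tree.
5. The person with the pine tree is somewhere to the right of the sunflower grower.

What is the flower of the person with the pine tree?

So house 1 gets beech for tree.
The only tree still possible for house 2 is elm.
That leaves daisy as the flower for house 4.
The tulip grower is in house 1 (clue 2).
By clue 3, the person with the fir tree is in house 3.
Clue 3: the sunflower grower is in house 3.
The person with the pine tree is in house 4 (clue 5).
House 2's flower must be iris (nothing else left).
So: house 1 = beech/tulip, house 2 = elm/iris, house 3 = fir/sunflower, house 4 = pine/daisy.

daisy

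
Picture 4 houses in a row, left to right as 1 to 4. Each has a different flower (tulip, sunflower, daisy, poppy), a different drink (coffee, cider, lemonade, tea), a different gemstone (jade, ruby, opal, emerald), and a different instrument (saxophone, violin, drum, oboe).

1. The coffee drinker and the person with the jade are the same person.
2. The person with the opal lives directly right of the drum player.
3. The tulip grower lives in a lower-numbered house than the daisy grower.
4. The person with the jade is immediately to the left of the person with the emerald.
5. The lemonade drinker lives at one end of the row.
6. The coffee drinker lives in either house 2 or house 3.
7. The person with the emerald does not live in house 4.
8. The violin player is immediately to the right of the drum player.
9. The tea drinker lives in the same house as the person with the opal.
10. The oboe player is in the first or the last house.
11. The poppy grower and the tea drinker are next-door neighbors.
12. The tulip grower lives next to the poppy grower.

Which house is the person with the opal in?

4

From clue 4, the person with the jade must be in house 2.
Clue 4 places the person with the emerald in house 3.
So house 1 gets ruby for gemstone.
So house 4 gets opal for gemstone.
Clue 1: the coffee drinker is in house 2.
Clue 2: the drum player is in house 3.
Clue 8 places the violin player in house 4.
The tea drinker is in house 4 (clue 9).
The poppy grower is in house 3 (clue 11).
From clue 12, the tulip grower must be in house 2.
That leaves sunflower as the flower for house 1.
So house 4 gets daisy for flower.
So house 3 gets cider for drink.
House 1 instrument: only oboe fits.
House 2 instrument: only saxophone fits.
The only drink still possible for house 1 is lemonade.
So: house 1 = sunflower/lemonade/ruby/oboe, house 2 = tulip/coffee/jade/saxophone, house 3 = poppy/cider/emerald/drum, house 4 = daisy/tea/opal/violin.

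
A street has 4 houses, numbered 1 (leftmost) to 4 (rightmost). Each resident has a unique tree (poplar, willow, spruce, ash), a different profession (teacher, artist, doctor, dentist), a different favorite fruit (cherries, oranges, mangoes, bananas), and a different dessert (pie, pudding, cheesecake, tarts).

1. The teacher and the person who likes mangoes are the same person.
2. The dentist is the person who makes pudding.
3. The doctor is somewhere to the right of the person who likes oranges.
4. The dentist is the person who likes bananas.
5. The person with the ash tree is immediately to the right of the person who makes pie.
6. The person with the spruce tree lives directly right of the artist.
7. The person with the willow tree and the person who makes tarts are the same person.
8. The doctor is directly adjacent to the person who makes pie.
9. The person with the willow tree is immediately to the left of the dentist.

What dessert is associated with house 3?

The person with the ash tree is narrowed to house 2 or 3 or 4; consider each.
Placing it in house 2 and house 3 leads to a contradiction, so it's in house 4.
By clue 5, the person who makes pie is in house 3.
From clue 9, the person with the willow tree must be in house 1.
From clue 9, the dentist must be in house 2.
House 3 profession: only teacher fits.
The only profession still possible for house 4 is doctor.
Clue 1 places the person who likes mangoes in house 3.
By clue 2, the person who makes pudding is in house 2.
From clue 4, the person who likes bananas must be in house 2.
From clue 6, the person with the spruce tree must be in house 2.
By clue 7, the person who makes tarts is in house 1.
The only tree still possible for house 3 is poplar.
That leaves artist as the profession for house 1.
House 4's favorite fruit must be cherries (nothing else left).
House 4 dessert: only cheesecake fits.
House 1 favorite fruit: only oranges fits.
So: house 1 = willow/artist/oranges/tarts, house 2 = spruce/dentist/bananas/pudding, house 3 = poplar/teacher/mangoes/pie, house 4 = ash/doctor/cherries/cheesecake.

pie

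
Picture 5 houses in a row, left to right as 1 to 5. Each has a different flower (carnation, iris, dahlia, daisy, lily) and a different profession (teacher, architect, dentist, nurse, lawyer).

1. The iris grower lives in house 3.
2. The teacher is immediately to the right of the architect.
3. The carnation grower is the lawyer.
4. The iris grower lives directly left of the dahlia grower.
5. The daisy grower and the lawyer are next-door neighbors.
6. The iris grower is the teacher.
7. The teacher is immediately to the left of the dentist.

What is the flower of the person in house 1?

Clue 1: the iris grower is in house 3.
Clue 4: the dahlia grower is in house 4.
Clue 6: the teacher is in house 3.
From clue 7, the dentist must be in house 4.
By clue 2, the architect is in house 2.
The only profession still possible for house 1 is lawyer.
That leaves nurse as the profession for house 5.
By clue 3, the carnation grower is in house 1.
Clue 5 places the daisy grower in house 2.
That leaves lily as the flower for house 5.
So: house 1 = carnation/lawyer, house 2 = daisy/architect, house 3 = iris/teacher, house 4 = dahlia/dentist, house 5 = lily/nurse.

carnation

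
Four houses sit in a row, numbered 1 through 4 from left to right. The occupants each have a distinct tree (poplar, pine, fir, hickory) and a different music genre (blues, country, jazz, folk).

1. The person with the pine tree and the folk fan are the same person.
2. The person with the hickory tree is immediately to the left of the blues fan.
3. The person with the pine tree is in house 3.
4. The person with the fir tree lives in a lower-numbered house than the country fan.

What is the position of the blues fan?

Clue 3: the person with the pine tree is in house 3.
House 4's tree must be poplar (nothing else left).
From clue 1, the folk fan must be in house 3.
The only music genre still possible for house 1 is jazz.
That leaves country as the music genre for house 4.
From clue 2, the person with the hickory tree must be in house 1.
That leaves fir as the tree for house 2.
That leaves blues as the music genre for house 2.
So: house 1 = hickory/jazz, house 2 = fir/blues, house 3 = pine/folk, house 4 = poplar/country.

2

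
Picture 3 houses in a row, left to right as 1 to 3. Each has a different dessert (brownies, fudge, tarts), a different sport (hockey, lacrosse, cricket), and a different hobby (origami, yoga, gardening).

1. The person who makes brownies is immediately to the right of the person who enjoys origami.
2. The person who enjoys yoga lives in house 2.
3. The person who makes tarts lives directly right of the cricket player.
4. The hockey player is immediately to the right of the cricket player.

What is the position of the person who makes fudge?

1

From clue 2, the person who enjoys yoga must be in house 2.
So house 1 gets fudge for dessert.
House 3's hobby must be gardening (nothing else left).
Clue 1 places the person who makes brownies in house 2.
So house 3 gets tarts for dessert.
House 1's hobby must be origami (nothing else left).
The cricket player is in house 2 (clue 3).
Clue 4 places the hockey player in house 3.
That leaves lacrosse as the sport for house 1.
So: house 1 = fudge/lacrosse/origami, house 2 = brownies/cricket/yoga, house 3 = tarts/hockey/gardening.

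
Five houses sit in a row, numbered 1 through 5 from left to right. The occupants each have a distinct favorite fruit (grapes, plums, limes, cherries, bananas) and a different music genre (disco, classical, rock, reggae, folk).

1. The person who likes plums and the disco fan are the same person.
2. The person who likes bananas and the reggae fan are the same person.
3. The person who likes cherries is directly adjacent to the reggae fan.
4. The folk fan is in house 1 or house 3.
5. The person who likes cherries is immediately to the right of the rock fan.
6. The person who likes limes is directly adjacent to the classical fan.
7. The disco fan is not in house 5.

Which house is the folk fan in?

The folk fan is narrowed to house 1 or 3; consider each.
Placing it in house 3 leads to a contradiction, so it's in house 1.
The person who likes cherries is narrowed to house 3 or 4 or 5; consider each.
Placing it in house 3 and house 5 leads to a contradiction, so it's in house 4.
Clue 5: the rock fan is in house 3.
House 5 music genre: only reggae fits.
From clue 1, the person who likes plums must be in house 2.
The disco fan is in house 2 (clue 1).
Clue 2: the person who likes bananas is in house 5.
So house 4 gets classical for music genre.
From clue 6, the person who likes limes must be in house 3.
That leaves grapes as the favorite fruit for house 1.
So: house 1 = grapes/folk, house 2 = plums/disco, house 3 = limes/rock, house 4 = cherries/classical, house 5 = bananas/reggae.

1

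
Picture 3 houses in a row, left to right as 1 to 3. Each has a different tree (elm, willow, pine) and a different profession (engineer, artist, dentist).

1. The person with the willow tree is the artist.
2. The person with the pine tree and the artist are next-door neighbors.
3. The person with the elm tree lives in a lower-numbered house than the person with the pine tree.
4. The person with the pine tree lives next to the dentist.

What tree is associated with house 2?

pine

The person with the elm tree is narrowed to house 1 or 2; consider each.
Placing it in house 2 leads to a contradiction, so it's in house 1.
The person with the pine tree is narrowed to house 2 or 3; consider each.
Placing it in house 3 leads to a contradiction, so it's in house 2.
Clue 2 places the artist in house 3.
House 3's tree must be willow (nothing else left).
That leaves dentist as the profession for house 1.
The only profession still possible for house 2 is engineer.
So: house 1 = elm/dentist, house 2 = pine/engineer, house 3 = willow/artist.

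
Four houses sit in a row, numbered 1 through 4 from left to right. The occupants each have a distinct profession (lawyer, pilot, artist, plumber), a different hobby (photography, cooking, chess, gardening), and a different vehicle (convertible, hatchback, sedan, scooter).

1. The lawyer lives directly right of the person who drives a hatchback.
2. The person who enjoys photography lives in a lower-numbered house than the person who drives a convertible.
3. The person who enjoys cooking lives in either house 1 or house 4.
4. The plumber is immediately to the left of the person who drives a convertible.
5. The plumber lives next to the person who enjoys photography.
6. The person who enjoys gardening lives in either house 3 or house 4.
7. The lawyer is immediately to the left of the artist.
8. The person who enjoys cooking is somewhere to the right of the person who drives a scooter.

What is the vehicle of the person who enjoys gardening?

Clue 8: the person who enjoys cooking is in house 4.
So house 3 gets gardening for hobby.
The artist is narrowed to house 3 or 4; consider each.
Placing it in house 3 leads to a contradiction, so it's in house 4.
The lawyer is in house 3 (clue 7).
The person who drives a hatchback is in house 2 (clue 1).
So house 4 gets sedan for vehicle.
By clue 4, the plumber is in house 2.
Clue 5: the person who enjoys photography is in house 1.
House 1 profession: only pilot fits.
So house 2 gets chess for hobby.
House 1's vehicle must be scooter (nothing else left).
The only vehicle still possible for house 3 is convertible.
So: house 1 = pilot/photography/scooter, house 2 = plumber/chess/hatchback, house 3 = lawyer/gardening/convertible, house 4 = artist/cooking/sedan.

convertible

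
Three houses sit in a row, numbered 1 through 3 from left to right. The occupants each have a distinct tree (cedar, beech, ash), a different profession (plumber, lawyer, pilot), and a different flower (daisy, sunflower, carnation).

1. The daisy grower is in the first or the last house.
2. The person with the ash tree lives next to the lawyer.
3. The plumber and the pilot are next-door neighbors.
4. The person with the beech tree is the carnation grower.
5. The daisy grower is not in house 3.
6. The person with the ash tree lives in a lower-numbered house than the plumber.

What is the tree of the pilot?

From clue 5, the daisy grower must be in house 1.
The person with the ash tree is narrowed to house 1 or 2; consider each.
Placing it in house 1 leads to a contradiction, so it's in house 2.
Clue 6 places the plumber in house 3.
So house 1 gets cedar for tree.
That leaves beech as the tree for house 3.
So house 1 gets lawyer for profession.
That leaves pilot as the profession for house 2.
Clue 4: the carnation grower is in house 3.
House 2 flower: only sunflower fits.
So: house 1 = cedar/lawyer/daisy, house 2 = ash/pilot/sunflower, house 3 = beech/plumber/carnation.

ash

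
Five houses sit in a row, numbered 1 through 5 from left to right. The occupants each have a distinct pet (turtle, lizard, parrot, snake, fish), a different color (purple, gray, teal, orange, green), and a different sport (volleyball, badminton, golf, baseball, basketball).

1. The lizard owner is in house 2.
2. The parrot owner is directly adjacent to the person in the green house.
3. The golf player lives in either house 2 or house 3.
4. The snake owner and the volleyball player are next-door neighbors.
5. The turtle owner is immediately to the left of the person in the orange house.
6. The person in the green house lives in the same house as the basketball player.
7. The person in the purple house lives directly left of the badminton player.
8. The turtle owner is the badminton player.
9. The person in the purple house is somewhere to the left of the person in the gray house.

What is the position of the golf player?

2

Clue 1: the lizard owner is in house 2.
House 1 sport: only baseball fits.
House 1 color: only teal fits.
The turtle owner is narrowed to house 3 or 4; consider each.
Placing it in house 4 leads to a contradiction, so it's in house 3.
The person in the orange house is in house 4 (clue 5).
The badminton player is in house 3 (clue 8).
The only sport still possible for house 2 is golf.
Clue 6: the person in the green house is in house 5.
By clue 6, the basketball player is in house 5.
Clue 7: the person in the purple house is in house 2.
House 3's color must be gray (nothing else left).
The only sport still possible for house 4 is volleyball.
Clue 2: the parrot owner is in house 4.
By clue 4, the snake owner is in house 5.
House 1's pet must be fish (nothing else left).
So: house 1 = fish/teal/baseball, house 2 = lizard/purple/golf, house 3 = turtle/gray/badminton, house 4 = parrot/orange/volleyball, house 5 = snake/green/basketball.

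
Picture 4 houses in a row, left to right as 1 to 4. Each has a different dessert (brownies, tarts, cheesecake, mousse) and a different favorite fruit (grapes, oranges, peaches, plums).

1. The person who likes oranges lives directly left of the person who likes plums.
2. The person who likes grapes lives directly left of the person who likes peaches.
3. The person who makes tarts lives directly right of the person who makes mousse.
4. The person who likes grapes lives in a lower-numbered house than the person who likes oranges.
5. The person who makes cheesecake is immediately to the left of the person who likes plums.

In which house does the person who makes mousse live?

So house 1 gets grapes for favorite fruit.
By clue 2, the person who likes peaches is in house 2.
House 4's favorite fruit must be plums (nothing else left).
Clue 5: the person who makes cheesecake is in house 3.
The only favorite fruit still possible for house 3 is oranges.
By clue 3, the person who makes tarts is in house 2.
From clue 3, the person who makes mousse must be in house 1.
That leaves brownies as the dessert for house 4.
So: house 1 = mousse/grapes, house 2 = tarts/peaches, house 3 = cheesecake/oranges, house 4 = brownies/plums.

1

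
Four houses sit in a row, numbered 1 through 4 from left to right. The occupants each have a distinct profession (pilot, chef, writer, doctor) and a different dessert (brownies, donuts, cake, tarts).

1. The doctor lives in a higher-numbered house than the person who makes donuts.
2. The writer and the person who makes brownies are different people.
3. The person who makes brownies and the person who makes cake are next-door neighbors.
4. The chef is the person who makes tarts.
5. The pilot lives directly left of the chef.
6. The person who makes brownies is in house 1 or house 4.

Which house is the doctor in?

The person who makes brownies is narrowed to house 1 or 4; consider each.
Placing it in house 1 leads to a contradiction, so it's in house 4.
Clue 3: the person who makes cake is in house 3.
House 1's dessert must be donuts (nothing else left).
That leaves tarts as the dessert for house 2.
The chef is in house 2 (clue 4).
From clue 5, the pilot must be in house 1.
House 3's profession must be writer (nothing else left).
So house 4 gets doctor for profession.
So: house 1 = pilot/donuts, house 2 = chef/tarts, house 3 = writer/cake, house 4 = doctor/brownies.

4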